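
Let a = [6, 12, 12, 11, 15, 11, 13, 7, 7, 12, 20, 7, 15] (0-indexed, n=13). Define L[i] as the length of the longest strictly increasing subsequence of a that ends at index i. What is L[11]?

   i    0    1    2    3    4    5    6    7    8    9   10   11   12
a[i]    6   12   12   11   15   11   13    7    7   12   20    7   15
L[i]    1    2    2    2    3    2    3    2    2    3    4    2    4

2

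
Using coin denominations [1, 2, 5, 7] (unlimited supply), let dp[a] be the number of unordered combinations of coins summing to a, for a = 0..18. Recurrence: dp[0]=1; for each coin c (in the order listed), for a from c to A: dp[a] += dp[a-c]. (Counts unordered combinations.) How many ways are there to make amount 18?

38

after  coin     0     1     2     3     4     5     6     7     8     9    10    11    12    13    14    15    16    17    18
          1     1     1     1     1     1     1     1     1     1     1     1     1     1     1     1     1     1     1     1
          2     1     1     2     2     3     3     4     4     5     5     6     6     7     7     8     8     9     9    10
          5     1     1     2     2     3     4     5     6     7     8    10    11    13    14    16    18    20    22    24
          7     1     1     2     2     3     4     5     7     8    10    12    14    17    19    23    26    30    34    38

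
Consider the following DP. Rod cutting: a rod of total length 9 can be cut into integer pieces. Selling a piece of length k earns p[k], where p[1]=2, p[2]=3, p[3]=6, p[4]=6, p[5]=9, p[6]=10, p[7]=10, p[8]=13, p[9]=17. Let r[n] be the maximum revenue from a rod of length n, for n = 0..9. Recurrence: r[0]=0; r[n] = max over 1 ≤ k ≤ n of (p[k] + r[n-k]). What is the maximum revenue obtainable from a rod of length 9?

18

   n    0    1    2    3    4    5    6    7    8    9
r[n]    0    2    4    6    8   10   12   14   16   18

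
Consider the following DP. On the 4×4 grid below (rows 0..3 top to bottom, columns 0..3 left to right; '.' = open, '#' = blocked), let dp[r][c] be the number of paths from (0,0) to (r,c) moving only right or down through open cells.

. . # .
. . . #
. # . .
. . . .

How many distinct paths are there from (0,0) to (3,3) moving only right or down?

r\c   0   1   2   3
  0   1   1   0   0
  1   1   2   2   0
  2   1   0   2   2
  3   1   1   3   5

5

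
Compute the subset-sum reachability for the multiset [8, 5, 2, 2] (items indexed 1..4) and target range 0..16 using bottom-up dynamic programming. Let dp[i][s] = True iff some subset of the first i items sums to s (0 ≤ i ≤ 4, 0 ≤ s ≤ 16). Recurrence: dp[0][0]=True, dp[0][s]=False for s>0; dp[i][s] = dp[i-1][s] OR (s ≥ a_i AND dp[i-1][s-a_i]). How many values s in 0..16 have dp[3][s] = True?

8

i\s   0   1   2   3   4   5   6   7   8   9  10  11  12  13  14  15  16
  0   T   F   F   F   F   F   F   F   F   F   F   F   F   F   F   F   F
  1   T   F   F   F   F   F   F   F   T   F   F   F   F   F   F   F   F
  2   T   F   F   F   F   T   F   F   T   F   F   F   F   T   F   F   F
  3   T   F   T   F   F   T   F   T   T   F   T   F   F   T   F   T   F
  4   T   F   T   F   T   T   F   T   T   T   T   F   T   T   F   T   F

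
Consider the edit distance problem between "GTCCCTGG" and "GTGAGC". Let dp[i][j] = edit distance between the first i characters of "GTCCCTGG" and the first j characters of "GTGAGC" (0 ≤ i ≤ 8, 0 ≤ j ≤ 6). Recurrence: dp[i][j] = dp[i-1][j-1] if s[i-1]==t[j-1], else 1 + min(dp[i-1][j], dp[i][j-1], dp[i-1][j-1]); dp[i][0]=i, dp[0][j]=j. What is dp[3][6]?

   ''  G  T  G  A  G  C
''  0  1  2  3  4  5  6
 G  1  0  1  2  3  4  5
 T  2  1  0  1  2  3  4
 C  3  2  1  1  2  3  3
 C  4  3  2  2  2  3  3
 C  5  4  3  3  3  3  3
 T  6  5  4  4  4  4  4
 G  7  6  5  4  5  4  5
 G  8  7  6  5  5  5  5

3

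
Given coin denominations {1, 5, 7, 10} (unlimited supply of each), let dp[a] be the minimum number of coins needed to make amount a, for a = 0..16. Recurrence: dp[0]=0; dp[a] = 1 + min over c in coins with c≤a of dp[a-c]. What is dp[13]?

3

 a  0  1  2  3  4  5  6  7  8  9 10 11 12 13 14 15 16
dp  0  1  2  3  4  1  2  1  2  3  1  2  2  3  2  2  3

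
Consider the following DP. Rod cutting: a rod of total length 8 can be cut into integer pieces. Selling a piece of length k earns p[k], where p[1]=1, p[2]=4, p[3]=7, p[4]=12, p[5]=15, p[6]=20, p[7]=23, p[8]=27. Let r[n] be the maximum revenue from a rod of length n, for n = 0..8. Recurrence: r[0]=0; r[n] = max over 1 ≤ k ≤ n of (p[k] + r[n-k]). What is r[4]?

   n    0    1    2    3    4    5    6    7    8
r[n]    0    1    4    7   12   15   20   23   27

12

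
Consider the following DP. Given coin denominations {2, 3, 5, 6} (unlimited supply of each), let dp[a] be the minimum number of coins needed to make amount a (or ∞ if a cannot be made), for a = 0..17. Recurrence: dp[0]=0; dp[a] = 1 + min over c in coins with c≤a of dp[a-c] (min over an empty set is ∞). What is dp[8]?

2

 a  0  1  2  3  4  5  6  7  8  9 10 11 12 13 14 15 16 17
dp  0  -  1  1  2  1  1  2  2  2  2  2  2  3  3  3  3  3
(- denotes ∞ / unreachable)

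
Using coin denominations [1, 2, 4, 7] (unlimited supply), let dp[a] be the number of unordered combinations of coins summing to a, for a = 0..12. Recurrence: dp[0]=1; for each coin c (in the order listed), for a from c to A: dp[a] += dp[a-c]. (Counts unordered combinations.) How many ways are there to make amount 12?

after  coin     0     1     2     3     4     5     6     7     8     9    10    11    12
          1     1     1     1     1     1     1     1     1     1     1     1     1     1
          2     1     1     2     2     3     3     4     4     5     5     6     6     7
          4     1     1     2     2     4     4     6     6     9     9    12    12    16
          7     1     1     2     2     4     4     6     7    10    11    14    16    20

20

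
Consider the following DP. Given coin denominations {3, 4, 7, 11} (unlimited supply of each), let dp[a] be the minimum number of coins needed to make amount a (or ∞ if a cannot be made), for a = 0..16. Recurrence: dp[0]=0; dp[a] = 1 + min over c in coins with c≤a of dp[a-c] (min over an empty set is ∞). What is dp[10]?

2

 a  0  1  2  3  4  5  6  7  8  9 10 11 12 13 14 15 16
dp  0  -  -  1  1  -  2  1  2  3  2  1  3  3  2  2  4
(- denotes ∞ / unreachable)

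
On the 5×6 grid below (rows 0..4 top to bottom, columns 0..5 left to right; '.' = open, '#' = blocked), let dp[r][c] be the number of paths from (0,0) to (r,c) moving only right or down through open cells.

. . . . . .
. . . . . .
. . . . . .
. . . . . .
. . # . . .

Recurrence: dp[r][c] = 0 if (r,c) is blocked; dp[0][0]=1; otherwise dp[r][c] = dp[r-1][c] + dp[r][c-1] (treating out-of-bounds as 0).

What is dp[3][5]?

56

r\c   0   1   2   3   4   5
  0   1   1   1   1   1   1
  1   1   2   3   4   5   6
  2   1   3   6  10  15  21
  3   1   4  10  20  35  56
  4   1   5   0  20  55 111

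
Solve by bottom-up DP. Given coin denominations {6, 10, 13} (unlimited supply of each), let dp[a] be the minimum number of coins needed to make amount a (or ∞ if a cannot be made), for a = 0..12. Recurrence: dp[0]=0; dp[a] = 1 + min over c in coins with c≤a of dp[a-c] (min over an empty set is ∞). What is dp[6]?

 a  0  1  2  3  4  5  6  7  8  9 10 11 12
dp  0  -  -  -  -  -  1  -  -  -  1  -  2
(- denotes ∞ / unreachable)

1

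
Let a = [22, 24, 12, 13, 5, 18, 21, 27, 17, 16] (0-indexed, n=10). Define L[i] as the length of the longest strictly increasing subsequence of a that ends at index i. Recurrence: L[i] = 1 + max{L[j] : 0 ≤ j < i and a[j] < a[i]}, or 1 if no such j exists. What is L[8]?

   i    0    1    2    3    4    5    6    7    8    9
a[i]   22   24   12   13    5   18   21   27   17   16
L[i]    1    2    1    2    1    3    4    5    3    3

3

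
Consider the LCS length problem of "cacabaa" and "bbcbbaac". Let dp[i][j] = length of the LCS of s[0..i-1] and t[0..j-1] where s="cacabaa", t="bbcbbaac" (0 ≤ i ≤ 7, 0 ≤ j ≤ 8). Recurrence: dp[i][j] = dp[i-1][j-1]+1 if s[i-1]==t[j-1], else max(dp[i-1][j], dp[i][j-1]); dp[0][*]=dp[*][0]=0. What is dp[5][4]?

   ''  b  b  c  b  b  a  a  c
''  0  0  0  0  0  0  0  0  0
 c  0  0  0  1  1  1  1  1  1
 a  0  0  0  1  1  1  2  2  2
 c  0  0  0  1  1  1  2  2  3
 a  0  0  0  1  1  1  2  3  3
 b  0  1  1  1  2  2  2  3  3
 a  0  1  1  1  2  2  3  3  3
 a  0  1  1  1  2  2  3  4  4

2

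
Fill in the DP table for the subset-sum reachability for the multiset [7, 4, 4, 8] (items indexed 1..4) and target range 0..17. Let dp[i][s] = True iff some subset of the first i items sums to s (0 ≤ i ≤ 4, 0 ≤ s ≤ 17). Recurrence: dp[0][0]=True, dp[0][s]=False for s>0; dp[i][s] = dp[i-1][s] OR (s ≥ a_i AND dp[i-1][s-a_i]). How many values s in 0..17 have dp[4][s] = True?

8

i\s   0   1   2   3   4   5   6   7   8   9  10  11  12  13  14  15  16  17
  0   T   F   F   F   F   F   F   F   F   F   F   F   F   F   F   F   F   F
  1   T   F   F   F   F   F   F   T   F   F   F   F   F   F   F   F   F   F
  2   T   F   F   F   T   F   F   T   F   F   F   T   F   F   F   F   F   F
  3   T   F   F   F   T   F   F   T   T   F   F   T   F   F   F   T   F   F
  4   T   F   F   F   T   F   F   T   T   F   F   T   T   F   F   T   T   F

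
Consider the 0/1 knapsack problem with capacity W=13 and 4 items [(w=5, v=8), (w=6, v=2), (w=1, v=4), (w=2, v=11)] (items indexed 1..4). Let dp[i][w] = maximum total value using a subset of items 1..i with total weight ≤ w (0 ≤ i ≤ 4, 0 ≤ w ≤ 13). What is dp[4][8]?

23

i\w   0   1   2   3   4   5   6   7   8   9  10  11  12  13
  0   0   0   0   0   0   0   0   0   0   0   0   0   0   0
  1   0   0   0   0   0   8   8   8   8   8   8   8   8   8
  2   0   0   0   0   0   8   8   8   8   8   8  10  10  10
  3   0   4   4   4   4   8  12  12  12  12  12  12  14  14
  4   0   4  11  15  15  15  15  19  23  23  23  23  23  23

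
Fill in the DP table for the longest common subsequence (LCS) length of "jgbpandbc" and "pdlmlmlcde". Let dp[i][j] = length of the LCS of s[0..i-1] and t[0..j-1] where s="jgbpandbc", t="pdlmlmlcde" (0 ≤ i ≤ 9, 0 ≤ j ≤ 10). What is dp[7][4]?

   ''  p  d  l  m  l  m  l  c  d  e
''  0  0  0  0  0  0  0  0  0  0  0
 j  0  0  0  0  0  0  0  0  0  0  0
 g  0  0  0  0  0  0  0  0  0  0  0
 b  0  0  0  0  0  0  0  0  0  0  0
 p  0  1  1  1  1  1  1  1  1  1  1
 a  0  1  1  1  1  1  1  1  1  1  1
 n  0  1  1  1  1  1  1  1  1  1  1
 d  0  1  2  2  2  2  2  2  2  2  2
 b  0  1  2  2  2  2  2  2  2  2  2
 c  0  1  2  2  2  2  2  2  3  3  3

2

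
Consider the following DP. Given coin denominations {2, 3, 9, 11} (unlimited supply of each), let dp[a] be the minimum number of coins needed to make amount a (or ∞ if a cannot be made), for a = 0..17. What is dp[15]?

 a  0  1  2  3  4  5  6  7  8  9 10 11 12 13 14 15 16 17
dp  0  -  1  1  2  2  2  3  3  1  4  1  2  2  2  3  3  3
(- denotes ∞ / unreachable)

3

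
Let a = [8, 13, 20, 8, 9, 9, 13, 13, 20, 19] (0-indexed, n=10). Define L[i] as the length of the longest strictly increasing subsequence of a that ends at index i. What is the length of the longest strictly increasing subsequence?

4

   i    0    1    2    3    4    5    6    7    8    9
a[i]    8   13   20    8    9    9   13   13   20   19
L[i]    1    2    3    1    2    2    3    3    4    4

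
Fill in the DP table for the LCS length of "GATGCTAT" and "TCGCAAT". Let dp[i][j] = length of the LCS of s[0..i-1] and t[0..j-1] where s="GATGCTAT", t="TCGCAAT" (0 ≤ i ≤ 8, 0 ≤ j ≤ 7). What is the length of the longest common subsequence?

5

   ''  T  C  G  C  A  A  T
''  0  0  0  0  0  0  0  0
 G  0  0  0  1  1  1  1  1
 A  0  0  0  1  1  2  2  2
 T  0  1  1  1  1  2  2  3
 G  0  1  1  2  2  2  2  3
 C  0  1  2  2  3  3  3  3
 T  0  1  2  2  3  3  3  4
 A  0  1  2  2  3  4  4  4
 T  0  1  2  2  3  4  4  5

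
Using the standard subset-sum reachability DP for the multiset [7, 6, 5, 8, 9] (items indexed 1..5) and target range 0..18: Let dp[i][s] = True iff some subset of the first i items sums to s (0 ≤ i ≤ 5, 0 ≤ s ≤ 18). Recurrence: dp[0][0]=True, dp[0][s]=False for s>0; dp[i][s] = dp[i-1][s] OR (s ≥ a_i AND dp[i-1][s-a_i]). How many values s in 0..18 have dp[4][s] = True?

11

i\s   0   1   2   3   4   5   6   7   8   9  10  11  12  13  14  15  16  17  18
  0   T   F   F   F   F   F   F   F   F   F   F   F   F   F   F   F   F   F   F
  1   T   F   F   F   F   F   F   T   F   F   F   F   F   F   F   F   F   F   F
  2   T   F   F   F   F   F   T   T   F   F   F   F   F   T   F   F   F   F   F
  3   T   F   F   F   F   T   T   T   F   F   F   T   T   T   F   F   F   F   T
  4   T   F   F   F   F   T   T   T   T   F   F   T   T   T   T   T   F   F   T
  5   T   F   F   F   F   T   T   T   T   T   F   T   T   T   T   T   T   T   T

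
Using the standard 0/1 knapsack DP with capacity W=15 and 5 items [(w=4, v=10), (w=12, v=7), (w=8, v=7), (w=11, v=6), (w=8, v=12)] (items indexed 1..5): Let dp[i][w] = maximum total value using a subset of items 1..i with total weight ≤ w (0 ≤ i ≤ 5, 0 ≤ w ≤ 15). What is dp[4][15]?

i\w   0   1   2   3   4   5   6   7   8   9  10  11  12  13  14  15
  0   0   0   0   0   0   0   0   0   0   0   0   0   0   0   0   0
  1   0   0   0   0  10  10  10  10  10  10  10  10  10  10  10  10
  2   0   0   0   0  10  10  10  10  10  10  10  10  10  10  10  10
  3   0   0   0   0  10  10  10  10  10  10  10  10  17  17  17  17
  4   0   0   0   0  10  10  10  10  10  10  10  10  17  17  17  17
  5   0   0   0   0  10  10  10  10  12  12  12  12  22  22  22  22

17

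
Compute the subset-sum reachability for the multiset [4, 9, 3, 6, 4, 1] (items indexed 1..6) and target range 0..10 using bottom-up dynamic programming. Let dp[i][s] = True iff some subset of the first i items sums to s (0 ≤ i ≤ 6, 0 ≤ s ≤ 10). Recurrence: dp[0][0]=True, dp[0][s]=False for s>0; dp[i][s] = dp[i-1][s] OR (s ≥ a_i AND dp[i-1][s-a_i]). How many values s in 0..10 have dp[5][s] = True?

i\s   0   1   2   3   4   5   6   7   8   9  10
  0   T   F   F   F   F   F   F   F   F   F   F
  1   T   F   F   F   T   F   F   F   F   F   F
  2   T   F   F   F   T   F   F   F   F   T   F
  3   T   F   F   T   T   F   F   T   F   T   F
  4   T   F   F   T   T   F   T   T   F   T   T
  5   T   F   F   T   T   F   T   T   T   T   T
  6   T   T   F   T   T   T   T   T   T   T   T

8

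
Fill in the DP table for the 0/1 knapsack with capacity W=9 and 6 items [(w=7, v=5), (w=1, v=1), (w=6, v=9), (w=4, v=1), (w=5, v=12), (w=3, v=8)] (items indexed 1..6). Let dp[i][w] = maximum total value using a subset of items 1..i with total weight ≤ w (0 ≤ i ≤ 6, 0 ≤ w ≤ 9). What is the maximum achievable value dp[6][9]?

21

i\w   0   1   2   3   4   5   6   7   8   9
  0   0   0   0   0   0   0   0   0   0   0
  1   0   0   0   0   0   0   0   5   5   5
  2   0   1   1   1   1   1   1   5   6   6
  3   0   1   1   1   1   1   9  10  10  10
  4   0   1   1   1   1   2   9  10  10  10
  5   0   1   1   1   1  12  13  13  13  13
  6   0   1   1   8   9  12  13  13  20  21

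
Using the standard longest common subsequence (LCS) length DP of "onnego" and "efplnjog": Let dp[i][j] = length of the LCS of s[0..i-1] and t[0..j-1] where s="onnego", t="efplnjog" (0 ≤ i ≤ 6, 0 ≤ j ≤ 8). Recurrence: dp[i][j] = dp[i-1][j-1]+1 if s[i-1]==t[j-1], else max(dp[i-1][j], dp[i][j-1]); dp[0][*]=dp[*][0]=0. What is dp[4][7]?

   ''  e  f  p  l  n  j  o  g
''  0  0  0  0  0  0  0  0  0
 o  0  0  0  0  0  0  0  1  1
 n  0  0  0  0  0  1  1  1  1
 n  0  0  0  0  0  1  1  1  1
 e  0  1  1  1  1  1  1  1  1
 g  0  1  1  1  1  1  1  1  2
 o  0  1  1  1  1  1  1  2  2

1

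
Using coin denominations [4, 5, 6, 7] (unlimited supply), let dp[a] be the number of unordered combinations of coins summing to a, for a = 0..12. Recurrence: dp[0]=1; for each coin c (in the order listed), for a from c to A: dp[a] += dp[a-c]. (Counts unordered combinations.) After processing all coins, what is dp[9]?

after  coin     0     1     2     3     4     5     6     7     8     9    10    11    12
          4     1     0     0     0     1     0     0     0     1     0     0     0     1
          5     1     0     0     0     1     1     0     0     1     1     1     0     1
          6     1     0     0     0     1     1     1     0     1     1     2     1     2
          7     1     0     0     0     1     1     1     1     1     1     2     2     3

1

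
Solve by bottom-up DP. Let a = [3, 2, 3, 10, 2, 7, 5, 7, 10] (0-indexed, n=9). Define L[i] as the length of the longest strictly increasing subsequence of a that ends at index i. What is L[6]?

   i    0    1    2    3    4    5    6    7    8
a[i]    3    2    3   10    2    7    5    7   10
L[i]    1    1    2    3    1    3    3    4    5

3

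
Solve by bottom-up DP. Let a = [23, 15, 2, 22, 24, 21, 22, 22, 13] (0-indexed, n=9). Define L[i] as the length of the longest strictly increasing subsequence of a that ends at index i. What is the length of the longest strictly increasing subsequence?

   i    0    1    2    3    4    5    6    7    8
a[i]   23   15    2   22   24   21   22   22   13
L[i]    1    1    1    2    3    2    3    3    2

3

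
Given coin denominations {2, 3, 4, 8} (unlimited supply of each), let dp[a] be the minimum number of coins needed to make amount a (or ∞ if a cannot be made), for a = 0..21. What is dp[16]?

2

 a  0  1  2  3  4  5  6  7  8  9 10 11 12 13 14 15 16 17 18 19 20 21
dp  0  -  1  1  1  2  2  2  1  3  2  2  2  3  3  3  2  4  3  3  3  4
(- denotes ∞ / unreachable)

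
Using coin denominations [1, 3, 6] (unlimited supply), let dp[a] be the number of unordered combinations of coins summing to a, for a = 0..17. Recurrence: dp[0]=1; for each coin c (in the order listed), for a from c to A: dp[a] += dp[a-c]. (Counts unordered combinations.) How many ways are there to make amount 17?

after  coin     0     1     2     3     4     5     6     7     8     9    10    11    12    13    14    15    16    17
          1     1     1     1     1     1     1     1     1     1     1     1     1     1     1     1     1     1     1
          3     1     1     1     2     2     2     3     3     3     4     4     4     5     5     5     6     6     6
          6     1     1     1     2     2     2     4     4     4     6     6     6     9     9     9    12    12    12

12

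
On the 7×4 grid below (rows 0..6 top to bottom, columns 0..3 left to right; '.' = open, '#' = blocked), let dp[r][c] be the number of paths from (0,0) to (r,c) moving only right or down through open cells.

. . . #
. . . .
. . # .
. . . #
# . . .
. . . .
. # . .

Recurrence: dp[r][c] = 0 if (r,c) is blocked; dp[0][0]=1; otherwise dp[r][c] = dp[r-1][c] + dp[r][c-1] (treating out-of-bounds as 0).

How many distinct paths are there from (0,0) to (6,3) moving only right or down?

32

r\c   0   1   2   3
  0   1   1   1   0
  1   1   2   3   3
  2   1   3   0   3
  3   1   4   4   0
  4   0   4   8   8
  5   0   4  12  20
  6   0   0  12  32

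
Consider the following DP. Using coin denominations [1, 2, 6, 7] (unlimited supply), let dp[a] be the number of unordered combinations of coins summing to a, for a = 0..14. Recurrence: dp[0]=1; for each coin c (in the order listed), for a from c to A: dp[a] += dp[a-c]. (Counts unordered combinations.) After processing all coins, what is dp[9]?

after  coin     0     1     2     3     4     5     6     7     8     9    10    11    12    13    14
          1     1     1     1     1     1     1     1     1     1     1     1     1     1     1     1
          2     1     1     2     2     3     3     4     4     5     5     6     6     7     7     8
          6     1     1     2     2     3     3     5     5     7     7     9     9    12    12    15
          7     1     1     2     2     3     3     5     6     8     9    11    12    15    17    21

9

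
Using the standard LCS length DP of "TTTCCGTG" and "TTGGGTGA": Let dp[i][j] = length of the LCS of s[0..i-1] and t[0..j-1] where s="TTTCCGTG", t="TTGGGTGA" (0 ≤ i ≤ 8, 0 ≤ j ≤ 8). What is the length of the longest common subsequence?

5

   ''  T  T  G  G  G  T  G  A
''  0  0  0  0  0  0  0  0  0
 T  0  1  1  1  1  1  1  1  1
 T  0  1  2  2  2  2  2  2  2
 T  0  1  2  2  2  2  3  3  3
 C  0  1  2  2  2  2  3  3  3
 C  0  1  2  2  2  2  3  3  3
 G  0  1  2  3  3  3  3  4  4
 T  0  1  2  3  3  3  4  4  4
 G  0  1  2  3  4  4  4  5  5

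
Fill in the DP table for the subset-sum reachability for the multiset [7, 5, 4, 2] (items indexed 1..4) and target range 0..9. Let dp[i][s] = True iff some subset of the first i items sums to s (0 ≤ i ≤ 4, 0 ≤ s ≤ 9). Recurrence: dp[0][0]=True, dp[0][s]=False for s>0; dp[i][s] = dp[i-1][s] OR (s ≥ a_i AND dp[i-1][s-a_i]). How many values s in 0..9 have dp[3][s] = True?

i\s   0   1   2   3   4   5   6   7   8   9
  0   T   F   F   F   F   F   F   F   F   F
  1   T   F   F   F   F   F   F   T   F   F
  2   T   F   F   F   F   T   F   T   F   F
  3   T   F   F   F   T   T   F   T   F   T
  4   T   F   T   F   T   T   T   T   F   T

5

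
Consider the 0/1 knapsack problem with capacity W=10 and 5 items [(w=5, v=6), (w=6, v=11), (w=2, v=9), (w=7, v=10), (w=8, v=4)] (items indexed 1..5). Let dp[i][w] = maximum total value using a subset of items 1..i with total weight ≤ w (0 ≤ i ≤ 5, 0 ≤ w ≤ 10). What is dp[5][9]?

20

i\w   0   1   2   3   4   5   6   7   8   9  10
  0   0   0   0   0   0   0   0   0   0   0   0
  1   0   0   0   0   0   6   6   6   6   6   6
  2   0   0   0   0   0   6  11  11  11  11  11
  3   0   0   9   9   9   9  11  15  20  20  20
  4   0   0   9   9   9   9  11  15  20  20  20
  5   0   0   9   9   9   9  11  15  20  20  20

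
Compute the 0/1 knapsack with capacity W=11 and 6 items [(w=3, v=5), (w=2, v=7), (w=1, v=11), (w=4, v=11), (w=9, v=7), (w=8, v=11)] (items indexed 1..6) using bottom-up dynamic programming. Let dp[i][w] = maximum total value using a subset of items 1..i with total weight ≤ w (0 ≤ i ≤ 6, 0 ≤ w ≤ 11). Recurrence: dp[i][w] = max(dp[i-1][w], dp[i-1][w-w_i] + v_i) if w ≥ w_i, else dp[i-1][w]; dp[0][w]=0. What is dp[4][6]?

23

i\w   0   1   2   3   4   5   6   7   8   9  10  11
  0   0   0   0   0   0   0   0   0   0   0   0   0
  1   0   0   0   5   5   5   5   5   5   5   5   5
  2   0   0   7   7   7  12  12  12  12  12  12  12
  3   0  11  11  18  18  18  23  23  23  23  23  23
  4   0  11  11  18  18  22  23  29  29  29  34  34
  5   0  11  11  18  18  22  23  29  29  29  34  34
  6   0  11  11  18  18  22  23  29  29  29  34  34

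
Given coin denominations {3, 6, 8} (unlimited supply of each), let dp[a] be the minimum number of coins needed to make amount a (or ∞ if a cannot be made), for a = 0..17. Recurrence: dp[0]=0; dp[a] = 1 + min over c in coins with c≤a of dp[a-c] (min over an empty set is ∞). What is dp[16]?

 a  0  1  2  3  4  5  6  7  8  9 10 11 12 13 14 15 16 17
dp  0  -  -  1  -  -  1  -  1  2  -  2  2  -  2  3  2  3
(- denotes ∞ / unreachable)

2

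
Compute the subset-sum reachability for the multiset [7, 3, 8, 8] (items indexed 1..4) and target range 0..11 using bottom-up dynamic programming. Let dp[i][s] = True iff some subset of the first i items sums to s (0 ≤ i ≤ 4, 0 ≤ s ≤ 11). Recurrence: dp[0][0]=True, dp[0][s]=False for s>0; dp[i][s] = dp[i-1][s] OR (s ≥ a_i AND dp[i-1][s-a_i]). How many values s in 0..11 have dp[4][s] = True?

6

i\s   0   1   2   3   4   5   6   7   8   9  10  11
  0   T   F   F   F   F   F   F   F   F   F   F   F
  1   T   F   F   F   F   F   F   T   F   F   F   F
  2   T   F   F   T   F   F   F   T   F   F   T   F
  3   T   F   F   T   F   F   F   T   T   F   T   T
  4   T   F   F   T   F   F   F   T   T   F   T   T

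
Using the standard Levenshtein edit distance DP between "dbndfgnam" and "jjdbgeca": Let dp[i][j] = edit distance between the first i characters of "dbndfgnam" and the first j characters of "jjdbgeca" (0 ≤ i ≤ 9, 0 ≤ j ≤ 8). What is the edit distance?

   ''  j  j  d  b  g  e  c  a
''  0  1  2  3  4  5  6  7  8
 d  1  1  2  2  3  4  5  6  7
 b  2  2  2  3  2  3  4  5  6
 n  3  3  3  3  3  3  4  5  6
 d  4  4  4  3  4  4  4  5  6
 f  5  5  5  4  4  5  5  5  6
 g  6  6  6  5  5  4  5  6  6
 n  7  7  7  6  6  5  5  6  7
 a  8  8  8  7  7  6  6  6  6
 m  9  9  9  8  8  7  7  7  7

7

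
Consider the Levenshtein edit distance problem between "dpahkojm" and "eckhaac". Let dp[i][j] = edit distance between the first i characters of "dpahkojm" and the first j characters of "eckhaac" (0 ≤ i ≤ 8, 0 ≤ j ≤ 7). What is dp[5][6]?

   ''  e  c  k  h  a  a  c
''  0  1  2  3  4  5  6  7
 d  1  1  2  3  4  5  6  7
 p  2  2  2  3  4  5  6  7
 a  3  3  3  3  4  4  5  6
 h  4  4  4  4  3  4  5  6
 k  5  5  5  4  4  4  5  6
 o  6  6  6  5  5  5  5  6
 j  7  7  7  6  6  6  6  6
 m  8  8  8  7  7  7  7  7

5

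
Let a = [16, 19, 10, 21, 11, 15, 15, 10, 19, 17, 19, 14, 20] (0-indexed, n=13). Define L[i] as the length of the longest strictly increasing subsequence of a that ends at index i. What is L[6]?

3

   i    0    1    2    3    4    5    6    7    8    9   10   11   12
a[i]   16   19   10   21   11   15   15   10   19   17   19   14   20
L[i]    1    2    1    3    2    3    3    1    4    4    5    3    6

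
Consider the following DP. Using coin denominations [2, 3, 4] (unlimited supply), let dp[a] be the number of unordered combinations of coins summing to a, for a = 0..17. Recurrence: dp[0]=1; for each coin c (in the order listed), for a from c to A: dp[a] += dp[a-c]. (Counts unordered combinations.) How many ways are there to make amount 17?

8

after  coin     0     1     2     3     4     5     6     7     8     9    10    11    12    13    14    15    16    17
          2     1     0     1     0     1     0     1     0     1     0     1     0     1     0     1     0     1     0
          3     1     0     1     1     1     1     2     1     2     2     2     2     3     2     3     3     3     3
          4     1     0     1     1     2     1     3     2     4     3     5     4     7     5     8     7    10     8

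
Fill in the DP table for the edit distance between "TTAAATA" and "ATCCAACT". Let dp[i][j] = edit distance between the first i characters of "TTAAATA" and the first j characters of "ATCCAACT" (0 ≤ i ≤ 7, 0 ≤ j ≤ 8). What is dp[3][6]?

   ''  A  T  C  C  A  A  C  T
''  0  1  2  3  4  5  6  7  8
 T  1  1  1  2  3  4  5  6  7
 T  2  2  1  2  3  4  5  6  6
 A  3  2  2  2  3  3  4  5  6
 A  4  3  3  3  3  3  3  4  5
 A  5  4  4  4  4  3  3  4  5
 T  6  5  4  5  5  4  4  4  4
 A  7  6  5  5  6  5  4  5  5

4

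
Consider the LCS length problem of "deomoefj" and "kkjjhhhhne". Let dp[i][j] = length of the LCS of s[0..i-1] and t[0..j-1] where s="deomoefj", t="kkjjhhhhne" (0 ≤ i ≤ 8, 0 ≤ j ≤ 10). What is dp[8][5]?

1

   ''  k  k  j  j  h  h  h  h  n  e
''  0  0  0  0  0  0  0  0  0  0  0
 d  0  0  0  0  0  0  0  0  0  0  0
 e  0  0  0  0  0  0  0  0  0  0  1
 o  0  0  0  0  0  0  0  0  0  0  1
 m  0  0  0  0  0  0  0  0  0  0  1
 o  0  0  0  0  0  0  0  0  0  0  1
 e  0  0  0  0  0  0  0  0  0  0  1
 f  0  0  0  0  0  0  0  0  0  0  1
 j  0  0  0  1  1  1  1  1  1  1  1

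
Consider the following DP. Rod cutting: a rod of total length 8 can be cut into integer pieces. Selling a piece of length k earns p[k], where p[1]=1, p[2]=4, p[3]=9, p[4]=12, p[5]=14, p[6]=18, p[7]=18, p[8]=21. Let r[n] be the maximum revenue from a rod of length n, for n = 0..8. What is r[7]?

21

   n    0    1    2    3    4    5    6    7    8
r[n]    0    1    4    9   12   14   18   21   24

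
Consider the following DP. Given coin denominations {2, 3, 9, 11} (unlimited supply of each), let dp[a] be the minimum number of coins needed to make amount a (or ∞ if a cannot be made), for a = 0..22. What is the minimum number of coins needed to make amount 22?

 a  0  1  2  3  4  5  6  7  8  9 10 11 12 13 14 15 16 17 18 19 20 21 22
dp  0  -  1  1  2  2  2  3  3  1  4  1  2  2  2  3  3  3  2  4  2  3  2
(- denotes ∞ / unreachable)

2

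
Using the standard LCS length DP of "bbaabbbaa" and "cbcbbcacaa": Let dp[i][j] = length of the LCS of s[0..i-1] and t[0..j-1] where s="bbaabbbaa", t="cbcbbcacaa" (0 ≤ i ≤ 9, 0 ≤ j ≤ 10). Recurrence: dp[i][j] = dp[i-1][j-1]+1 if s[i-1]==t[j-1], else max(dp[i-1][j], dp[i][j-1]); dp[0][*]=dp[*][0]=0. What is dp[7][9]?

4

   ''  c  b  c  b  b  c  a  c  a  a
''  0  0  0  0  0  0  0  0  0  0  0
 b  0  0  1  1  1  1  1  1  1  1  1
 b  0  0  1  1  2  2  2  2  2  2  2
 a  0  0  1  1  2  2  2  3  3  3  3
 a  0  0  1  1  2  2  2  3  3  4  4
 b  0  0  1  1  2  3  3  3  3  4  4
 b  0  0  1  1  2  3  3  3  3  4  4
 b  0  0  1  1  2  3  3  3  3  4  4
 a  0  0  1  1  2  3  3  4  4  4  5
 a  0  0  1  1  2  3  3  4  4  5  5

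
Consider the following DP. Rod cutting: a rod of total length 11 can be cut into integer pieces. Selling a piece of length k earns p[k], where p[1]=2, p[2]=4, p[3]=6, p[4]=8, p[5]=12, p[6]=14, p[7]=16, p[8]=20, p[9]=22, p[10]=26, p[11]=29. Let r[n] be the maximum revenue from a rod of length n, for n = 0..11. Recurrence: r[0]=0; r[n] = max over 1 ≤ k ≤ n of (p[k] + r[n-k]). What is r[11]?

29

   n    0    1    2    3    4    5    6    7    8    9   10   11
r[n]    0    2    4    6    8   12   14   16   20   22   26   29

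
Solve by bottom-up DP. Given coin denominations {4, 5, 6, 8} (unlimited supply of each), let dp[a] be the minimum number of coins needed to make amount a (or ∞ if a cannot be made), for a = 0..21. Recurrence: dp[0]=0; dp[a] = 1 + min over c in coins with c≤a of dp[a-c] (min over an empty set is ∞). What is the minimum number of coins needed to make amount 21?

3

 a  0  1  2  3  4  5  6  7  8  9 10 11 12 13 14 15 16 17 18 19 20 21
dp  0  -  -  -  1  1  1  -  1  2  2  2  2  2  2  3  2  3  3  3  3  3
(- denotes ∞ / unreachable)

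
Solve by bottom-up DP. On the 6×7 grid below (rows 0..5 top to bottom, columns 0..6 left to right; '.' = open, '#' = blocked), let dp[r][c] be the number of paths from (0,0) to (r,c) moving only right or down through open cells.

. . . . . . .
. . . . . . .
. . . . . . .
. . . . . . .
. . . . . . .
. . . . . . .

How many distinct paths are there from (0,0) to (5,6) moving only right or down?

462

r\c   0   1   2   3   4   5   6
  0   1   1   1   1   1   1   1
  1   1   2   3   4   5   6   7
  2   1   3   6  10  15  21  28
  3   1   4  10  20  35  56  84
  4   1   5  15  35  70 126 210
  5   1   6  21  56 126 252 462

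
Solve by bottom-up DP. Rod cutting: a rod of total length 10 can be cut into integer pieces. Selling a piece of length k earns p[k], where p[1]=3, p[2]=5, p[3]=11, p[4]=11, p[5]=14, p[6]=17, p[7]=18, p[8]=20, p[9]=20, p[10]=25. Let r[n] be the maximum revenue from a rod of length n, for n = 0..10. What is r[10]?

   n    0    1    2    3    4    5    6    7    8    9   10
r[n]    0    3    6   11   14   17   22   25   28   33   36

36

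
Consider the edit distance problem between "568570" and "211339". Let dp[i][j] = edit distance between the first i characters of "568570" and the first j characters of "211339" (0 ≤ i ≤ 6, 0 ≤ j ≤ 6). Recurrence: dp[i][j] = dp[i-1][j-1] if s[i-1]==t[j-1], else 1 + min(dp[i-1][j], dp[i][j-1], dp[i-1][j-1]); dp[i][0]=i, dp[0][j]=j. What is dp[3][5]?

5

   ''  2  1  1  3  3  9
''  0  1  2  3  4  5  6
 5  1  1  2  3  4  5  6
 6  2  2  2  3  4  5  6
 8  3  3  3  3  4  5  6
 5  4  4  4  4  4  5  6
 7  5  5  5  5  5  5  6
 0  6  6  6  6  6  6  6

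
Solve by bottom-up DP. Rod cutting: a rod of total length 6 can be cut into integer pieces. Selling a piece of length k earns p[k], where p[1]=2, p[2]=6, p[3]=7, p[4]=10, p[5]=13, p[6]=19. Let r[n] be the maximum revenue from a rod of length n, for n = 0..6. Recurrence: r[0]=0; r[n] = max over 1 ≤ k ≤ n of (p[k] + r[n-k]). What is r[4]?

12

   n    0    1    2    3    4    5    6
r[n]    0    2    6    8   12   14   19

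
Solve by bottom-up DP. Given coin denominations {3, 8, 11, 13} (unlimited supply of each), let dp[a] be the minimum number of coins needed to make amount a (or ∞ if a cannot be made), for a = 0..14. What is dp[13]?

 a  0  1  2  3  4  5  6  7  8  9 10 11 12 13 14
dp  0  -  -  1  -  -  2  -  1  3  -  1  4  1  2
(- denotes ∞ / unreachable)

1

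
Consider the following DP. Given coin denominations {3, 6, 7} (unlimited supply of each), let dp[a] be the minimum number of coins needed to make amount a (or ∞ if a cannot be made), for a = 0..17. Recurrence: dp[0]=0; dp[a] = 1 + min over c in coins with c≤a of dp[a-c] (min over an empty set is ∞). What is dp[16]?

 a  0  1  2  3  4  5  6  7  8  9 10 11 12 13 14 15 16 17
dp  0  -  -  1  -  -  1  1  -  2  2  -  2  2  2  3  3  3
(- denotes ∞ / unreachable)

3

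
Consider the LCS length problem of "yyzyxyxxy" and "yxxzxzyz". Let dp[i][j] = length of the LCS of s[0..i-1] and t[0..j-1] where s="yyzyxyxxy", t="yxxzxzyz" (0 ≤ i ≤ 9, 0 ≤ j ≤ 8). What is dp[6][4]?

2

   ''  y  x  x  z  x  z  y  z
''  0  0  0  0  0  0  0  0  0
 y  0  1  1  1  1  1  1  1  1
 y  0  1  1  1  1  1  1  2  2
 z  0  1  1  1  2  2  2  2  3
 y  0  1  1  1  2  2  2  3  3
 x  0  1  2  2  2  3  3  3  3
 y  0  1  2  2  2  3  3  4  4
 x  0  1  2  3  3  3  3  4  4
 x  0  1  2  3  3  4  4  4  4
 y  0  1  2  3  3  4  4  5  5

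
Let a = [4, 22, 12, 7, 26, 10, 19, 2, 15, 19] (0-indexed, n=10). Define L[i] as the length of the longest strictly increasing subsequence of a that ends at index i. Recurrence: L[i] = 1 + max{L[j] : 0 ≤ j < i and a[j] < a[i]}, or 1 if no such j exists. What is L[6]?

4

   i    0    1    2    3    4    5    6    7    8    9
a[i]    4   22   12    7   26   10   19    2   15   19
L[i]    1    2    2    2    3    3    4    1    4    5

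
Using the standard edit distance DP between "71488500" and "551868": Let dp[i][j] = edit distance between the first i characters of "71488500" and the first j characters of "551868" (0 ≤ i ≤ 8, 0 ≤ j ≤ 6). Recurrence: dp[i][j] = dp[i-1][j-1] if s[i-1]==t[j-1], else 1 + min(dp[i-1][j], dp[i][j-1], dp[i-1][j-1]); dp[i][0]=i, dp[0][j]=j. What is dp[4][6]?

   ''  5  5  1  8  6  8
''  0  1  2  3  4  5  6
 7  1  1  2  3  4  5  6
 1  2  2  2  2  3  4  5
 4  3  3  3  3  3  4  5
 8  4  4  4  4  3  4  4
 8  5  5  5  5  4  4  4
 5  6  5  5  6  5  5  5
 0  7  6  6  6  6  6  6
 0  8  7  7  7  7  7  7

4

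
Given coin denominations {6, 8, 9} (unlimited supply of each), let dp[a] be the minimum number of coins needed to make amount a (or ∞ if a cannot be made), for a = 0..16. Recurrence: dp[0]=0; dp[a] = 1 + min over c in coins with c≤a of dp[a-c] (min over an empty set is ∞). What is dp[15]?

2

 a  0  1  2  3  4  5  6  7  8  9 10 11 12 13 14 15 16
dp  0  -  -  -  -  -  1  -  1  1  -  -  2  -  2  2  2
(- denotes ∞ / unreachable)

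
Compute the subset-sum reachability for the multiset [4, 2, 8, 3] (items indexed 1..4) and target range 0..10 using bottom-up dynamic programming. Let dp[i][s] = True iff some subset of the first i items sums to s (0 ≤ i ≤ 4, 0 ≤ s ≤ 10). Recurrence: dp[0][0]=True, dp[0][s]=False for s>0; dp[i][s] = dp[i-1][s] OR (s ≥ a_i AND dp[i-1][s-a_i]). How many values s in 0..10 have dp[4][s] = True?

i\s   0   1   2   3   4   5   6   7   8   9  10
  0   T   F   F   F   F   F   F   F   F   F   F
  1   T   F   F   F   T   F   F   F   F   F   F
  2   T   F   T   F   T   F   T   F   F   F   F
  3   T   F   T   F   T   F   T   F   T   F   T
  4   T   F   T   T   T   T   T   T   T   T   T

10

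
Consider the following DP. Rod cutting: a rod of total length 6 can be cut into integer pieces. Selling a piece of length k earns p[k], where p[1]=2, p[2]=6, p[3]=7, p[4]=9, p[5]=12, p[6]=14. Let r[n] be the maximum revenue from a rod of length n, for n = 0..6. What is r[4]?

   n    0    1    2    3    4    5    6
r[n]    0    2    6    8   12   14   18

12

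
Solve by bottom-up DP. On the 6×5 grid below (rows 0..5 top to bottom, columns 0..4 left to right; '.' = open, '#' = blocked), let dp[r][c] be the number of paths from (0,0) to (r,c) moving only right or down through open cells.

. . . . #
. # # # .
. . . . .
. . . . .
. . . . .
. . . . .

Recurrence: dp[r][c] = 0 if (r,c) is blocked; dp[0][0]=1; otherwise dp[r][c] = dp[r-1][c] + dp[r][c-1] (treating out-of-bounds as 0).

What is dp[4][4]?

r\c   0   1   2   3   4
  0   1   1   1   1   0
  1   1   0   0   0   0
  2   1   1   1   1   1
  3   1   2   3   4   5
  4   1   3   6  10  15
  5   1   4  10  20  35

15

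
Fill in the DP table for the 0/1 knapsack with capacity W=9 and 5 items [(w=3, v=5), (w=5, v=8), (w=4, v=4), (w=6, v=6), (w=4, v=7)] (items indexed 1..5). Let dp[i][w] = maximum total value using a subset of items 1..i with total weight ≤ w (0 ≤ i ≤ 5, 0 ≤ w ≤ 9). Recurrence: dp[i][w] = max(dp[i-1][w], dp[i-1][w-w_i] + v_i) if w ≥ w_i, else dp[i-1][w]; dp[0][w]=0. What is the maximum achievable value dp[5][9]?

15

i\w   0   1   2   3   4   5   6   7   8   9
  0   0   0   0   0   0   0   0   0   0   0
  1   0   0   0   5   5   5   5   5   5   5
  2   0   0   0   5   5   8   8   8  13  13
  3   0   0   0   5   5   8   8   9  13  13
  4   0   0   0   5   5   8   8   9  13  13
  5   0   0   0   5   7   8   8  12  13  15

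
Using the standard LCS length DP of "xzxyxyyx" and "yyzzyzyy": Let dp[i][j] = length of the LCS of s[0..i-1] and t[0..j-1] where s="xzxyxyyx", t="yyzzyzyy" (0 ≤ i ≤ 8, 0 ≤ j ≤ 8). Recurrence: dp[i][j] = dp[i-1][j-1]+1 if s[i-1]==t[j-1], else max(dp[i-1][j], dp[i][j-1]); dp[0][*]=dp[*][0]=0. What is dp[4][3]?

1

   ''  y  y  z  z  y  z  y  y
''  0  0  0  0  0  0  0  0  0
 x  0  0  0  0  0  0  0  0  0
 z  0  0  0  1  1  1  1  1  1
 x  0  0  0  1  1  1  1  1  1
 y  0  1  1  1  1  2  2  2  2
 x  0  1  1  1  1  2  2  2  2
 y  0  1  2  2  2  2  2  3  3
 y  0  1  2  2  2  3  3  3  4
 x  0  1  2  2  2  3  3  3  4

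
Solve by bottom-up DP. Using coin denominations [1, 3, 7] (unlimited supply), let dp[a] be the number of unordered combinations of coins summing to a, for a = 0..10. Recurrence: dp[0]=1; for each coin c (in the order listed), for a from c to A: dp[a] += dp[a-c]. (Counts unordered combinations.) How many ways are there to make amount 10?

6

after  coin     0     1     2     3     4     5     6     7     8     9    10
          1     1     1     1     1     1     1     1     1     1     1     1
          3     1     1     1     2     2     2     3     3     3     4     4
          7     1     1     1     2     2     2     3     4     4     5     6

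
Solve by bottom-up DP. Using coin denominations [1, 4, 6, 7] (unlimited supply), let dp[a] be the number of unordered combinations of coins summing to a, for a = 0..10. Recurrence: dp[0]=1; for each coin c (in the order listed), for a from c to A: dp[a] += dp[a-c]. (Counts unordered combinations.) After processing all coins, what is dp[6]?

3

after  coin     0     1     2     3     4     5     6     7     8     9    10
          1     1     1     1     1     1     1     1     1     1     1     1
          4     1     1     1     1     2     2     2     2     3     3     3
          6     1     1     1     1     2     2     3     3     4     4     5
          7     1     1     1     1     2     2     3     4     5     5     6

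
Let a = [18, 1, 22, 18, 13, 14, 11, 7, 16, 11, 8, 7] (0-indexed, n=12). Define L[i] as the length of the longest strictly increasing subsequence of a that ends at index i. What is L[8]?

4

   i    0    1    2    3    4    5    6    7    8    9   10   11
a[i]   18    1   22   18   13   14   11    7   16   11    8    7
L[i]    1    1    2    2    2    3    2    2    4    3    3    2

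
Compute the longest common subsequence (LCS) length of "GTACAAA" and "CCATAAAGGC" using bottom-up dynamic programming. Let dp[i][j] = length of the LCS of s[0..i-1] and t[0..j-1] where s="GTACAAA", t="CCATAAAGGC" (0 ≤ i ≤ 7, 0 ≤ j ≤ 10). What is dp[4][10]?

   ''  C  C  A  T  A  A  A  G  G  C
''  0  0  0  0  0  0  0  0  0  0  0
 G  0  0  0  0  0  0  0  0  1  1  1
 T  0  0  0  0  1  1  1  1  1  1  1
 A  0  0  0  1  1  2  2  2  2  2  2
 C  0  1  1  1  1  2  2  2  2  2  3
 A  0  1  1  2  2  2  3  3  3  3  3
 A  0  1  1  2  2  3  3  4  4  4  4
 A  0  1  1  2  2  3  4  4  4  4  4

3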